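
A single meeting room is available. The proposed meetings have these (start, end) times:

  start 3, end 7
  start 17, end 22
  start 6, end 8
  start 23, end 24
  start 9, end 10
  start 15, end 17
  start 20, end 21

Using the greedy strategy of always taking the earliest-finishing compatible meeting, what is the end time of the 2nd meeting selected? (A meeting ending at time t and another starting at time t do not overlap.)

Sorted by end: (3,7)  (6,8)  (9,10)  (15,17)  (20,21)  (17,22)  (23,24)
take (3,7); take (9,10); take (15,17); take (20,21); skip (17,22); take (23,24).
Selected: (3,7) (9,10) (15,17) (20,21) (23,24)

10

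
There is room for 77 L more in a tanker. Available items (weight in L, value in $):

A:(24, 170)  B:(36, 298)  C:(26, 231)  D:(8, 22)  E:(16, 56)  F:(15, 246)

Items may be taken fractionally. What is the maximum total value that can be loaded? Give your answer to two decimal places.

775.00

Order: F (246/15=16.40) > C (231/26=8.88) > B (298/36=8.28) > A (170/24=7.08) > E (56/16=3.50) > D (22/8=2.75)
Fill: take F (15 @ 246) → take C (26 @ 231) → take B (36 @ 298); 77/77 used.
Total value = 775.00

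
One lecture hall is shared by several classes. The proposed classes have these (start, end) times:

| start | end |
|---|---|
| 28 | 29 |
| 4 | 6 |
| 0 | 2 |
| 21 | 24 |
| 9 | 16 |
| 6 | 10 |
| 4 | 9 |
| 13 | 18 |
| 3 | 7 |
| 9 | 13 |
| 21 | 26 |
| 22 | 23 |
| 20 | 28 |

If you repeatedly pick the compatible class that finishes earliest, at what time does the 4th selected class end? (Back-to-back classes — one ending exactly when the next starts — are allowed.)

18

By end time: (0,2), (4,6), (3,7), (4,9), (6,10), (9,13), (9,16), (13,18), (22,23), (21,24), (21,26), (20,28), (28,29).
Pick (0,2); next start ≥ 2 → (4,6); next start ≥ 6 → (6,10); next start ≥ 10 → (13,18); next start ≥ 18 → (22,23); next start ≥ 23 → (28,29).
Selected: (0,2) (4,6) (6,10) (13,18) (22,23) (28,29)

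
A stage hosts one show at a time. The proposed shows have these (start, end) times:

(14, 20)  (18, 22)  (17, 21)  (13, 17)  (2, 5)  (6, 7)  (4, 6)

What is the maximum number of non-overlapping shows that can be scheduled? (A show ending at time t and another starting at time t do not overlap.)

4

By end time: (2,5), (4,6), (6,7), (13,17), (14,20), (17,21), (18,22).
Pick (2,5); next start ≥ 5 → (6,7); next start ≥ 7 → (13,17); next start ≥ 17 → (17,21).
Selected 4 shows.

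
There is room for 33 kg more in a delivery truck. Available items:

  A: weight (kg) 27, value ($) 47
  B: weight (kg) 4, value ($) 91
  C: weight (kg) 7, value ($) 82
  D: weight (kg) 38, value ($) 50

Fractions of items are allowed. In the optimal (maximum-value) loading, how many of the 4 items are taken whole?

2

Sort by value per unit weight and fill in that order.
Ratios (sorted): B 22.75, C 11.71, A 1.74, D 1.32
take B (4 @ 91); take C (7 @ 82); take 22/27 of A → 38.30. Capacity used 33/33.
2 item(s) taken whole; one partial (take 22/27 of A).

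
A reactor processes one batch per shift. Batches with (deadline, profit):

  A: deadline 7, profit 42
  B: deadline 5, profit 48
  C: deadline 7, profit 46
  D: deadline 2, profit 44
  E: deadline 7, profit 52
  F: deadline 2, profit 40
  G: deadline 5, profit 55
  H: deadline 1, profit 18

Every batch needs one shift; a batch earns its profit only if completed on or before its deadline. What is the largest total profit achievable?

327

Take jobs in profit order; each goes to the latest open slot no later than its deadline.
Profit order: G=55 E=52 B=48 C=46 D=44 A=42 F=40 H=18
Assign: G→slot 5, E→slot 7, B→slot 4, C→slot 6, D→slot 2, A→slot 3, F→slot 1, H skipped.
Slots: [1:F] [2:D] [3:A] [4:B] [5:G] [6:C] [7:E]
Profit = 40 + 44 + 42 + 48 + 55 + 46 + 52 = 327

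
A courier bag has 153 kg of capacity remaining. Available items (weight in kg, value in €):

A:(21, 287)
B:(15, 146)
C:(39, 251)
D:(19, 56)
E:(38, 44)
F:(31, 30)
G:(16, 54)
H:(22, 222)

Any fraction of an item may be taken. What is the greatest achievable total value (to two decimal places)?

1040.32

Sort by value per unit weight and fill in that order.
Ratios (sorted): A 13.67, H 10.09, B 9.73, C 6.44, G 3.38, D 2.95, E 1.16, F 0.97
take A (21 @ 287); take H (22 @ 222); take B (15 @ 146); take C (39 @ 251); take G (16 @ 54); take D (19 @ 56); take 21/38 of E → 24.32. Capacity used 153/153.
Total value = 1040.32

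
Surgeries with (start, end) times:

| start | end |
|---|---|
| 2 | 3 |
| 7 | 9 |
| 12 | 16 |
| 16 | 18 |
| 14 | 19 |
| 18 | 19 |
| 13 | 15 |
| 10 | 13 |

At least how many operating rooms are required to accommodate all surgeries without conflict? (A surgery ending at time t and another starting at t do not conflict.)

starts: [2, 7, 10, 12, 13, 14, 16, 18]
ends:   [3, 9, 13, 15, 16, 18, 19, 19]
s2→1 e3→0 s7→1 e9→0 s10→1 s12→2 e13→1 s13→2 s14→3  — peak 3.

3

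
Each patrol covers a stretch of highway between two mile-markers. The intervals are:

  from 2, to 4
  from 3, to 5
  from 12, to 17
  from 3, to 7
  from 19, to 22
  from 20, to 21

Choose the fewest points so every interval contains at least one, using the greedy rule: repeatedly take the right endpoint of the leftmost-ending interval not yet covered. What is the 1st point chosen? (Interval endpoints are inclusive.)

Sort by right endpoint; whenever an interval is uncovered, place a point at its right end.
Sorted: [2,4] [3,5] [3,7] [12,17] [20,21] [19,22]
{[2,4],[3,5],[3,7]} hit by 4; {[12,17]} hit by 17; {[20,21],[19,22]} hit by 21.
Points: 4, 17, 21 (3 total).

4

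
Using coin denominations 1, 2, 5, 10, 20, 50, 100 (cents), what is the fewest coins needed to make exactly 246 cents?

6

Use the largest denomination that fits, subtract, and repeat.
246 − 2×100→46 − 2×20→6 − 1×5→1 − 1×1→0
Total coins = 2 + 2 + 1 + 1 = 6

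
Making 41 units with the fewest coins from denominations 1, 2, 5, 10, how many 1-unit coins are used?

Use the largest denomination that fits, subtract, and repeat.
41 = 4×10 + 1×1
Count of 1: 1

1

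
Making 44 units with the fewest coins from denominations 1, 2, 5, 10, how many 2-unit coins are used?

Use the largest denomination that fits, subtract, and repeat.
44 − 4×10→4 − 2×2→0
Count of 2: 2

2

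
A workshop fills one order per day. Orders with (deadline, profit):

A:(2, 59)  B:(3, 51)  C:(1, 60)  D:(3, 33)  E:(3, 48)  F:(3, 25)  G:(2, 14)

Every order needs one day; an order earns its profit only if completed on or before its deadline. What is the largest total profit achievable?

170

Take jobs in profit order; each goes to the latest open slot no later than its deadline.
Profit order: C=60 A=59 B=51 E=48 D=33 F=25 G=14
Assign: C→slot 1, A→slot 2, B→slot 3, E skipped, D skipped, F skipped, G skipped.
Slots: [1:C] [2:A] [3:B]
Profit = 60 + 59 + 51 = 170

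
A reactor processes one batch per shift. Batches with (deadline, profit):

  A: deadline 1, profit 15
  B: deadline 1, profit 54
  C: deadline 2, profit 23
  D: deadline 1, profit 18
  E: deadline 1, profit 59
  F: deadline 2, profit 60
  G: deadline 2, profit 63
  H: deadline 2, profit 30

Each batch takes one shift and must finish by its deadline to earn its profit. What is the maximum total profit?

Profit order: G=63 F=60 E=59 B=54 H=30 C=23 D=18 A=15
Assign: G→slot 2, F→slot 1, E skipped, B skipped, H skipped, C skipped, D skipped, A skipped.
Slots: [1:F] [2:G]
Profit = 60 + 63 = 123

123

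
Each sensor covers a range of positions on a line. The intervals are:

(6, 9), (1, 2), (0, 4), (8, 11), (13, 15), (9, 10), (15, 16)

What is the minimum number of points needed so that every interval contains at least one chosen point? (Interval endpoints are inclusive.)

By right end: [1,2]  [0,4]  [6,9]  [9,10]  [8,11]  [13,15]  [15,16]
[1,2] uncovered → point at 2; [6,9] uncovered → point at 9; [13,15] uncovered → point at 15.
Points: 2, 9, 15 (3 total).

3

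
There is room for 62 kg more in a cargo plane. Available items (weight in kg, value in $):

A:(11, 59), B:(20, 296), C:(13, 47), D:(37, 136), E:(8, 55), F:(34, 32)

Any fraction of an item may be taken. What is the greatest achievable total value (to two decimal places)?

Sort by value per unit weight and fill in that order.
Ratios (sorted): B 14.80, E 6.88, A 5.36, D 3.68, C 3.62, F 0.94
take B (20 @ 296); take E (8 @ 55); take A (11 @ 59); take 23/37 of D → 84.54. Capacity used 62/62.
Total value = 494.54

494.54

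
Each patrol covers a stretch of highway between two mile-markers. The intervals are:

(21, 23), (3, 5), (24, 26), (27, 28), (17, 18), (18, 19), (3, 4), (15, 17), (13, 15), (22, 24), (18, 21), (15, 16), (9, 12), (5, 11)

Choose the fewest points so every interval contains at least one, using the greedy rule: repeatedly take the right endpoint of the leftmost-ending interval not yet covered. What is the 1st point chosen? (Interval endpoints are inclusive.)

By right end: [3,4]  [3,5]  [5,11]  [9,12]  [13,15]  [15,16]  [15,17]  [17,18]  [18,19]  [18,21]  [21,23]  [22,24]  [24,26]  [27,28]
[3,4] uncovered → point at 4; [5,11] uncovered → point at 11; [13,15] uncovered → point at 15; [17,18] uncovered → point at 18; [21,23] uncovered → point at 23; [24,26] uncovered → point at 26; [27,28] uncovered → point at 28.
Points: 4, 11, 15, 18, 23, 26, 28 (7 total).

4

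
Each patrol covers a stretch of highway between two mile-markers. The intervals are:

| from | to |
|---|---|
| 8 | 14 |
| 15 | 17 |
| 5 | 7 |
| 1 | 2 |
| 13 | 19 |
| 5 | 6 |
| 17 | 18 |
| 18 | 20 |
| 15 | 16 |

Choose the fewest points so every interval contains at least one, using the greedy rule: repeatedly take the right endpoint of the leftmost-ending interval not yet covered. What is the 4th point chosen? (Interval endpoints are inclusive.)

Sort by right endpoint; whenever an interval is uncovered, place a point at its right end.
Sorted: [1,2] [5,6] [5,7] [8,14] [15,16] [15,17] [17,18] [13,19] [18,20]
{[1,2]} hit by 2; {[5,6],[5,7]} hit by 6; {[8,14]} hit by 14; {[15,16],[15,17]} hit by 16; {[17,18],[13,19],[18,20]} hit by 18.
Points: 2, 6, 14, 16, 18 (5 total).

16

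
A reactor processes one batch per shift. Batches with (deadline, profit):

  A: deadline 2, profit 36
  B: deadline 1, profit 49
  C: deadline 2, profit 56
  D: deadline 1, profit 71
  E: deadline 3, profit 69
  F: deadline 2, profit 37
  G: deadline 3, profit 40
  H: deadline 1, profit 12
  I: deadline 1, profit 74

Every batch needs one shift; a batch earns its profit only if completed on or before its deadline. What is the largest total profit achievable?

Take jobs in profit order; each goes to the latest open slot no later than its deadline.
Profit order: I=74 D=71 E=69 C=56 B=49 G=40 F=37 A=36 H=12
Assign: I→slot 1, D skipped, E→slot 3, C→slot 2, B skipped, G skipped, F skipped, A skipped, H skipped.
Slots: [1:I] [2:C] [3:E]
Profit = 74 + 56 + 69 = 199

199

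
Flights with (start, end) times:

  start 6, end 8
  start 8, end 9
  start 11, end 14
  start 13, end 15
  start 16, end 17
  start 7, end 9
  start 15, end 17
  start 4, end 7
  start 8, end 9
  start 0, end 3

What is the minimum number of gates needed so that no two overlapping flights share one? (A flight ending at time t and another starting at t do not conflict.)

starts: [0, 4, 6, 7, 8, 8, 11, 13, 15, 16]
ends:   [3, 7, 8, 9, 9, 9, 14, 15, 17, 17]
s0→1 e3→0 s4→1 s6→2 e7→1 s7→2 e8→1 s8→2 s8→3  — peak 3.

3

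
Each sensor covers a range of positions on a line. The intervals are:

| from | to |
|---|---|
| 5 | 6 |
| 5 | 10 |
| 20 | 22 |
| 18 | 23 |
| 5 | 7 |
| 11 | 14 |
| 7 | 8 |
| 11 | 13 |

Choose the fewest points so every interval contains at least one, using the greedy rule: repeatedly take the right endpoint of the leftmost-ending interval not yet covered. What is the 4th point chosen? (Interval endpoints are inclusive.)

22

Process intervals by earliest right end; each time one isn't hit yet, stab at its right endpoint.
By right end: [5,6]  [5,7]  [7,8]  [5,10]  [11,13]  [11,14]  [20,22]  [18,23]
[5,6] uncovered → point at 6; [7,8] uncovered → point at 8; [11,13] uncovered → point at 13; [20,22] uncovered → point at 22.
Points: 6, 8, 13, 22 (4 total).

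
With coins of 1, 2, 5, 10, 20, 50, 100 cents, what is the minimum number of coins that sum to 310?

4

310 − 3×100→10 − 1×10→0
Total coins = 3 + 1 = 4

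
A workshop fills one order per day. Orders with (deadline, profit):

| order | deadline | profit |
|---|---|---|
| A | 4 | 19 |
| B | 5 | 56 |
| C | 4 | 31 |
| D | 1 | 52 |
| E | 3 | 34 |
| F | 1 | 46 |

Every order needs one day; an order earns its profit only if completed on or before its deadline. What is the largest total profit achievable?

Sort by profit descending; place each in the latest free slot ≤ its deadline.
By profit: B(d5,56), D(d1,52), F(d1,46), E(d3,34), C(d4,31), A(d4,19)
B→slot 5; D→slot 1; F skipped; E→slot 3; C→slot 4; A→slot 2.
Profit = 52 + 19 + 34 + 31 + 56 = 192

192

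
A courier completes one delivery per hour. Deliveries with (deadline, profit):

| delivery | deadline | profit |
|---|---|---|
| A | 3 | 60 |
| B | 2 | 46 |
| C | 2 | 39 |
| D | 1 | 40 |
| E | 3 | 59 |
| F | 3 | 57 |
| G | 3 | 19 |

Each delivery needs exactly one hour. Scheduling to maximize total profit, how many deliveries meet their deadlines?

3

Profit order: A=60 E=59 F=57 B=46 D=40 C=39 G=19
Assign: A→slot 3, E→slot 2, F→slot 1, B skipped, D skipped, C skipped, G skipped.
Slots: [1:F] [2:E] [3:A]
3 of 7 scheduled.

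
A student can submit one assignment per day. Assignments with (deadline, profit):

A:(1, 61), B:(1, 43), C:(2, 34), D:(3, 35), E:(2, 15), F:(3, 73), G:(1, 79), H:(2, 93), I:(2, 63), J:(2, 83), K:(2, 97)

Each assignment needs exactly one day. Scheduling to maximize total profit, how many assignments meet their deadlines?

3

Sort by profit descending; place each in the latest free slot ≤ its deadline.
By profit: K(d2,97), H(d2,93), J(d2,83), G(d1,79), F(d3,73), I(d2,63), A(d1,61), B(d1,43), D(d3,35), C(d2,34), E(d2,15)
K→slot 2; H→slot 1; J skipped; G skipped; F→slot 3; I skipped; A skipped; B skipped; D skipped; C skipped; E skipped.
3 of 11 scheduled.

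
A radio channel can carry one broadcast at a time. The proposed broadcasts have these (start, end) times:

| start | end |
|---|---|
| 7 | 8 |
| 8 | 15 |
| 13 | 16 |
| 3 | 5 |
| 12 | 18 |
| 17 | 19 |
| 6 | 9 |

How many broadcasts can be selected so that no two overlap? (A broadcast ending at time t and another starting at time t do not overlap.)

Sort by end time and greedily take each interval whose start is ≥ the last chosen end.
By end time: (3,5), (7,8), (6,9), (8,15), (13,16), (12,18), (17,19).
Pick (3,5); next start ≥ 5 → (7,8); next start ≥ 8 → (8,15); next start ≥ 15 → (17,19).
Selected 4 broadcasts.

4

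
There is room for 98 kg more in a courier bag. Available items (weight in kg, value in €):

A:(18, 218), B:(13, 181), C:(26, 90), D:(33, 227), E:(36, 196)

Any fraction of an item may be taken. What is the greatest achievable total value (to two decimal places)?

Greedy by value/weight ratio, highest first.
Ratios (sorted): B 13.92, A 12.11, D 6.88, E 5.44, C 3.46
take B (13 @ 181); take A (18 @ 218); take D (33 @ 227); take 34/36 of E → 185.11. Capacity used 98/98.
Total value = 811.11

811.11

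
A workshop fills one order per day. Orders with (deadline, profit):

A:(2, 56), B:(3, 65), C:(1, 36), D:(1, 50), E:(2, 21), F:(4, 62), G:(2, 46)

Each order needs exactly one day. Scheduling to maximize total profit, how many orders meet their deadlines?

Profit order: B=65 F=62 A=56 D=50 G=46 C=36 E=21
Assign: B→slot 3, F→slot 4, A→slot 2, D→slot 1, G skipped, C skipped, E skipped.
Slots: [1:D] [2:A] [3:B] [4:F]
4 of 7 scheduled.

4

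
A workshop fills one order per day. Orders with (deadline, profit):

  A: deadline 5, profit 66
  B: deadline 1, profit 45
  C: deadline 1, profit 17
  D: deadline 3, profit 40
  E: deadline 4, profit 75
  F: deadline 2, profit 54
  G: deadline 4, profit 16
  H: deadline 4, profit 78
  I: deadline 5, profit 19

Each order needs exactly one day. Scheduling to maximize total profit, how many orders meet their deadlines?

5

Sort by profit descending; place each in the latest free slot ≤ its deadline.
Profit order: H=78 E=75 A=66 F=54 B=45 D=40 I=19 C=17 G=16
Assign: H→slot 4, E→slot 3, A→slot 5, F→slot 2, B→slot 1, D skipped, I skipped, C skipped, G skipped.
Slots: [1:B] [2:F] [3:E] [4:H] [5:A]
5 of 9 scheduled.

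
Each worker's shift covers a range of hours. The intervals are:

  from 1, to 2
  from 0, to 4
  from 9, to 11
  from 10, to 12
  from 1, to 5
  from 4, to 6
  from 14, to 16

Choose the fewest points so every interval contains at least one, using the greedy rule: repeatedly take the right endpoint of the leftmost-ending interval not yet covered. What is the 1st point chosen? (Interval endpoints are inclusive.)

Process intervals by earliest right end; each time one isn't hit yet, stab at its right endpoint.
Sorted: [1,2] [0,4] [1,5] [4,6] [9,11] [10,12] [14,16]
{[1,2],[0,4],[1,5]} hit by 2; {[4,6]} hit by 6; {[9,11],[10,12]} hit by 11; {[14,16]} hit by 16.
Points: 2, 6, 11, 16 (4 total).

2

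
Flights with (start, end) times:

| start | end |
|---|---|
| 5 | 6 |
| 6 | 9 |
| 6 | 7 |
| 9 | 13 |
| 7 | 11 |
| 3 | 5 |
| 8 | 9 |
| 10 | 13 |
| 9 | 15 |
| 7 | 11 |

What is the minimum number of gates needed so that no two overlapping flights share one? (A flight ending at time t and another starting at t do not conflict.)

5

starts: [3, 5, 6, 6, 7, 7, 8, 9, 9, 10]
ends:   [5, 6, 7, 9, 9, 11, 11, 13, 13, 15]
s3→1 e5→0 s5→1 e6→0 s6→1 s6→2 e7→1 s7→2 s7→3 s8→4 e9→3 e9→2 s9→3 s9→4 s10→5  — peak 5.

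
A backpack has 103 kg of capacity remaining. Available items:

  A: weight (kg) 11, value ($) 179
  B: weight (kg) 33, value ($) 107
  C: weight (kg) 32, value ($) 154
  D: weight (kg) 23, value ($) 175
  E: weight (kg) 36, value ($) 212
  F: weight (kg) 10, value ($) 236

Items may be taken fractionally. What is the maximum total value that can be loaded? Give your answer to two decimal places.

Sort by value per unit weight and fill in that order.
Ratios (sorted): F 23.60, A 16.27, D 7.61, E 5.89, C 4.81, B 3.24
take F (10 @ 236); take A (11 @ 179); take D (23 @ 175); take E (36 @ 212); take 23/32 of C → 110.69. Capacity used 103/103.
Total value = 912.69

912.69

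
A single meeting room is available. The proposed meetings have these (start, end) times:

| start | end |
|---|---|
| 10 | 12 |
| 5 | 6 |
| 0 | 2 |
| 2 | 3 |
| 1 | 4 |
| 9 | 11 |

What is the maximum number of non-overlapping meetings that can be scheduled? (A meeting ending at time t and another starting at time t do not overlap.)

Greedy by earliest finish: after sorting by end time, pick each interval compatible with the last pick.
By end time: (0,2), (2,3), (1,4), (5,6), (9,11), (10,12).
Pick (0,2); next start ≥ 2 → (2,3); next start ≥ 3 → (5,6); next start ≥ 6 → (9,11).
Selected 4 meetings.

4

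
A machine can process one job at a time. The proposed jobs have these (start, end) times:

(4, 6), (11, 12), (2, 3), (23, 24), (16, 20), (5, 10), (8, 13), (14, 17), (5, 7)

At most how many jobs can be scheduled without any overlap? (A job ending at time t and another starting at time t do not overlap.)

5

By end time: (2,3), (4,6), (5,7), (5,10), (11,12), (8,13), (14,17), (16,20), (23,24).
Pick (2,3); next start ≥ 3 → (4,6); next start ≥ 6 → (11,12); next start ≥ 12 → (14,17); next start ≥ 17 → (23,24).
Selected 5 jobs.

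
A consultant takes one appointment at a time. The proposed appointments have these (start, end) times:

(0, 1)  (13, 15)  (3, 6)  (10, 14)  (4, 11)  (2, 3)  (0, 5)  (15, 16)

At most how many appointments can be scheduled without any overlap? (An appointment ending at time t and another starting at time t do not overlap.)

By end time: (0,1), (2,3), (0,5), (3,6), (4,11), (10,14), (13,15), (15,16).
Pick (0,1); next start ≥ 1 → (2,3); next start ≥ 3 → (3,6); next start ≥ 6 → (10,14); next start ≥ 14 → (15,16).
Selected 5 appointments.

5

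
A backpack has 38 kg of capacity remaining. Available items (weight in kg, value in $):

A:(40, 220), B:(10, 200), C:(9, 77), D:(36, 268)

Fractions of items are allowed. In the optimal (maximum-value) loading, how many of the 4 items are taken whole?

2

Sort by value per unit weight and fill in that order.
Ratios (sorted): B 20.00, C 8.56, D 7.44, A 5.50
take B (10 @ 200); take C (9 @ 77); take 19/36 of D → 141.44. Capacity used 38/38.
2 item(s) taken whole; one partial (take 19/36 of D).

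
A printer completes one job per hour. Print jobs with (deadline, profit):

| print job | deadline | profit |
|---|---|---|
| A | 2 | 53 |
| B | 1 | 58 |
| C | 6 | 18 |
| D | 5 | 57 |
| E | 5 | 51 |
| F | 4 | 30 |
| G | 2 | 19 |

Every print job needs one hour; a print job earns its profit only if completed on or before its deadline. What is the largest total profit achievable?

Profit order: B=58 D=57 A=53 E=51 F=30 G=19 C=18
Assign: B→slot 1, D→slot 5, A→slot 2, E→slot 4, F→slot 3, G skipped, C→slot 6.
Slots: [1:B] [2:A] [3:F] [4:E] [5:D] [6:C]
Profit = 58 + 53 + 30 + 51 + 57 + 18 = 267

267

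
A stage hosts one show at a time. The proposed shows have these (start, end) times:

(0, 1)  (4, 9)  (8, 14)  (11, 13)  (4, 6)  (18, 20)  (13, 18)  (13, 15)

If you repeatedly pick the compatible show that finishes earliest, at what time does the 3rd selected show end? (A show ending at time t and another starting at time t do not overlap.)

13

Sort by end time and greedily take each interval whose start is ≥ the last chosen end.
By end time: (0,1), (4,6), (4,9), (11,13), (8,14), (13,15), (13,18), (18,20).
Pick (0,1); next start ≥ 1 → (4,6); next start ≥ 6 → (11,13); next start ≥ 13 → (13,15); next start ≥ 15 → (18,20).
Selected: (0,1) (4,6) (11,13) (13,15) (18,20)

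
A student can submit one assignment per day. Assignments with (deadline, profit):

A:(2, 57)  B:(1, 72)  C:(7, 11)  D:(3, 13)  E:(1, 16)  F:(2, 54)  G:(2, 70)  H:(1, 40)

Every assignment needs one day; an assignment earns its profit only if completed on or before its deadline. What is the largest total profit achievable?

166

By profit: B(d1,72), G(d2,70), A(d2,57), F(d2,54), H(d1,40), E(d1,16), D(d3,13), C(d7,11)
B→slot 1; G→slot 2; A skipped; F skipped; H skipped; E skipped; D→slot 3; C→slot 7.
Profit = 72 + 70 + 13 + 11 = 166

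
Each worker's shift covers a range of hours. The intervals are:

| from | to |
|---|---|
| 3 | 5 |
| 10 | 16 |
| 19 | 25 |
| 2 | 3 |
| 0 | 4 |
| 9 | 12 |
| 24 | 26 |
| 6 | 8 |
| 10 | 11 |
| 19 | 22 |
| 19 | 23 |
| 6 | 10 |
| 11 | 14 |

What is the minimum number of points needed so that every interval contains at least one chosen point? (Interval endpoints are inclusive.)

5

Sort by right endpoint; whenever an interval is uncovered, place a point at its right end.
Sorted: [2,3] [0,4] [3,5] [6,8] [6,10] [10,11] [9,12] [11,14] [10,16] [19,22] [19,23] [19,25] [24,26]
{[2,3],[0,4],[3,5]} hit by 3; {[6,8],[6,10]} hit by 8; {[10,11],[9,12],[11,14],[10,16]} hit by 11; {[19,22],[19,23],[19,25]} hit by 22; {[24,26]} hit by 26.
Points: 3, 8, 11, 22, 26 (5 total).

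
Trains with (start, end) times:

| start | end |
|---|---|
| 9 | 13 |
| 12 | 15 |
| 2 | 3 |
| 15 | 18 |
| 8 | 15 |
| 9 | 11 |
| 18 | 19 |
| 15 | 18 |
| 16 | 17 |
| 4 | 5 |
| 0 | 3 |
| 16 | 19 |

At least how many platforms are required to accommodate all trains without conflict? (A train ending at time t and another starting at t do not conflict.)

starts: [0, 2, 4, 8, 9, 9, 12, 15, 15, 16, 16, 18]
ends:   [3, 3, 5, 11, 13, 15, 15, 17, 18, 18, 19, 19]
s0→1 s2→2 e3→1 e3→0 s4→1 e5→0 s8→1 s9→2 s9→3 e11→2 s12→3 e13→2 e15→1 e15→0 s15→1 s15→2 s16→3 s16→4  — peak 4.

4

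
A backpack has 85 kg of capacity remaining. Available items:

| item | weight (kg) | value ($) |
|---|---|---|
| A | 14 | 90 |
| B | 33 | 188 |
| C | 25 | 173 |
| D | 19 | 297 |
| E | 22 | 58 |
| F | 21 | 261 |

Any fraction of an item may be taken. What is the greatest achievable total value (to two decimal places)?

Sort by value per unit weight and fill in that order.
Order: D (297/19=15.63) > F (261/21=12.43) > C (173/25=6.92) > A (90/14=6.43) > B (188/33=5.70) > E (58/22=2.64)
Fill: take D (19 @ 297) → take F (21 @ 261) → take C (25 @ 173) → take A (14 @ 90) → take 6/33 of B → 34.18; 85/85 used.
Total value = 855.18

855.18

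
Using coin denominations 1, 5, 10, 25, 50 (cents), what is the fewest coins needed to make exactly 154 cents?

7

154 − 3×50→4 − 4×1→0
Total coins = 3 + 4 = 7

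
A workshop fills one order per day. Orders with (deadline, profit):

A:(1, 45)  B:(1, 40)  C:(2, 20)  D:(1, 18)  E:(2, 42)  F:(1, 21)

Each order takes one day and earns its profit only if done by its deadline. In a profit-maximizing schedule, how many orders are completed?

2

By profit: A(d1,45), E(d2,42), B(d1,40), F(d1,21), C(d2,20), D(d1,18)
A→slot 1; E→slot 2; B skipped; F skipped; C skipped; D skipped.
2 of 6 scheduled.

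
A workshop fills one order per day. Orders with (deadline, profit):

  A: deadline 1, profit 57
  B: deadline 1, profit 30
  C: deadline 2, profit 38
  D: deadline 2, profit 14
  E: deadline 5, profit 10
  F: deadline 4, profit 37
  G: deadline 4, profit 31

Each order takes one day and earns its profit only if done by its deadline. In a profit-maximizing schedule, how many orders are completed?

5

Sort by profit descending; place each in the latest free slot ≤ its deadline.
By profit: A(d1,57), C(d2,38), F(d4,37), G(d4,31), B(d1,30), D(d2,14), E(d5,10)
A→slot 1; C→slot 2; F→slot 4; G→slot 3; B skipped; D skipped; E→slot 5.
5 of 7 scheduled.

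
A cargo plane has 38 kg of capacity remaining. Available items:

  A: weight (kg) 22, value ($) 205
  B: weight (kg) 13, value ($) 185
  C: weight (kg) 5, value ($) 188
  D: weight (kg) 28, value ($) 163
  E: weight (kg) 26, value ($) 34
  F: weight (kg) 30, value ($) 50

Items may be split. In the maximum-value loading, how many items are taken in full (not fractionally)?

Order: C (188/5=37.60) > B (185/13=14.23) > A (205/22=9.32) > D (163/28=5.82) > F (50/30=1.67) > E (34/26=1.31)
Fill: take C (5 @ 188) → take B (13 @ 185) → take 20/22 of A → 186.36; 38/38 used.
2 item(s) taken whole; one partial (take 20/22 of A).

2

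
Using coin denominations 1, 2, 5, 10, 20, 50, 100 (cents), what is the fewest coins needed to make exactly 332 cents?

Use the largest denomination that fits, subtract, and repeat.
332 = 3×100 + 1×20 + 1×10 + 1×2
Total coins = 3 + 1 + 1 + 1 = 6

6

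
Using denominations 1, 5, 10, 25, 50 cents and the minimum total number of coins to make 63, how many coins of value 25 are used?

63 − 1×50→13 − 1×10→3 − 3×1→0
Count of 25: 0

0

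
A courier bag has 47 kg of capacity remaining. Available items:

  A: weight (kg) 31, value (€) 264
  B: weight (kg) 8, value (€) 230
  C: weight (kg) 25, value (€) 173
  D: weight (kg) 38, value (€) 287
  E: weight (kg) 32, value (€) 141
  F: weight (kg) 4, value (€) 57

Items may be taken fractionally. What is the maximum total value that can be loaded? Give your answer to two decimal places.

Greedy by value/weight ratio, highest first.
Ratios (sorted): B 28.75, F 14.25, A 8.52, D 7.55, C 6.92, E 4.41
take B (8 @ 230); take F (4 @ 57); take A (31 @ 264); take 4/38 of D → 30.21. Capacity used 47/47.
Total value = 581.21

581.21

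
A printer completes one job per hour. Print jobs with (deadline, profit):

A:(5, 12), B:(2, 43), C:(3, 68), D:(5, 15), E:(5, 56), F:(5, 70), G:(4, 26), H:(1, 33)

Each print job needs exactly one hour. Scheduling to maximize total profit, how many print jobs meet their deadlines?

By profit: F(d5,70), C(d3,68), E(d5,56), B(d2,43), H(d1,33), G(d4,26), D(d5,15), A(d5,12)
F→slot 5; C→slot 3; E→slot 4; B→slot 2; H→slot 1; G skipped; D skipped; A skipped.
5 of 8 scheduled.

5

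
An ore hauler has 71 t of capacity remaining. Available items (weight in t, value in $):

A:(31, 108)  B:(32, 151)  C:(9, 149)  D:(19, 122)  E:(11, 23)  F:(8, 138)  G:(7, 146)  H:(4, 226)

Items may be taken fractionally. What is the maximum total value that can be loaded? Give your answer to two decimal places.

894.25

Ratios (sorted): H 56.50, G 20.86, F 17.25, C 16.56, D 6.42, B 4.72, A 3.48, E 2.09
take H (4 @ 226); take G (7 @ 146); take F (8 @ 138); take C (9 @ 149); take D (19 @ 122); take 24/32 of B → 113.25. Capacity used 71/71.
Total value = 894.25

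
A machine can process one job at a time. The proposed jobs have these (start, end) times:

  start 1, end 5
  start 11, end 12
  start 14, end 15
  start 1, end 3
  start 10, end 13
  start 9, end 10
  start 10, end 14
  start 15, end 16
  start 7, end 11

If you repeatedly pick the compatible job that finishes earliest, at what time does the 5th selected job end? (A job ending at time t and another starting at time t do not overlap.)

16

Sorted by end: (1,3)  (1,5)  (9,10)  (7,11)  (11,12)  (10,13)  (10,14)  (14,15)  (15,16)
take (1,3); take (9,10); take (11,12); skip (10,14); take (14,15); take (15,16).
Selected: (1,3) (9,10) (11,12) (14,15) (15,16)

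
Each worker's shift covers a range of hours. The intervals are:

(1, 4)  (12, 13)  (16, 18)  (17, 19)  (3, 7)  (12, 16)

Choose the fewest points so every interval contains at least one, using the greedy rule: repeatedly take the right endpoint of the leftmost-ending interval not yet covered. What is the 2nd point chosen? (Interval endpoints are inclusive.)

Process intervals by earliest right end; each time one isn't hit yet, stab at its right endpoint.
Sorted: [1,4] [3,7] [12,13] [12,16] [16,18] [17,19]
{[1,4],[3,7]} hit by 4; {[12,13],[12,16]} hit by 13; {[16,18],[17,19]} hit by 18.
Points: 4, 13, 18 (3 total).

13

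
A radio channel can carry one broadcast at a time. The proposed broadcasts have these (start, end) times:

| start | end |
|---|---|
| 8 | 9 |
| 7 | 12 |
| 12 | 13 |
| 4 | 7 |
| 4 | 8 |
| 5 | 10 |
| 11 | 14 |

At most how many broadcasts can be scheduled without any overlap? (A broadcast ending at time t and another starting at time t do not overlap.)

3

By end time: (4,7), (4,8), (8,9), (5,10), (7,12), (12,13), (11,14).
Pick (4,7); next start ≥ 7 → (8,9); next start ≥ 9 → (12,13).
Selected 3 broadcasts.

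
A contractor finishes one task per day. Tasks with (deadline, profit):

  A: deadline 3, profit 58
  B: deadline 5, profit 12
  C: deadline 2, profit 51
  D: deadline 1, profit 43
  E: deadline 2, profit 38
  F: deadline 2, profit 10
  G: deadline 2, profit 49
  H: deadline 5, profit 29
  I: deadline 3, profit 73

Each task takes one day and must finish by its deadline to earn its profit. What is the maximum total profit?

223

By profit: I(d3,73), A(d3,58), C(d2,51), G(d2,49), D(d1,43), E(d2,38), H(d5,29), B(d5,12), F(d2,10)
I→slot 3; A→slot 2; C→slot 1; G skipped; D skipped; E skipped; H→slot 5; B→slot 4; F skipped.
Profit = 51 + 58 + 73 + 12 + 29 = 223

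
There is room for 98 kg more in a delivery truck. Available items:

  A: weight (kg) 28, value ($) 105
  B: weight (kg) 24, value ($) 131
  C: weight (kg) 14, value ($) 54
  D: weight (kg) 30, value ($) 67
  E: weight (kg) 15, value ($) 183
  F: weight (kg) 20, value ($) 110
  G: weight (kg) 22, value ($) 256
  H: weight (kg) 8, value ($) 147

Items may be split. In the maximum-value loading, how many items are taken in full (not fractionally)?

5

Sort by value per unit weight and fill in that order.
Order: H (147/8=18.38) > E (183/15=12.20) > G (256/22=11.64) > F (110/20=5.50) > B (131/24=5.46) > C (54/14=3.86) > A (105/28=3.75) > D (67/30=2.23)
Fill: take H (8 @ 147) → take E (15 @ 183) → take G (22 @ 256) → take F (20 @ 110) → take B (24 @ 131) → take 9/14 of C → 34.71; 98/98 used.
5 item(s) taken whole; one partial (take 9/14 of C).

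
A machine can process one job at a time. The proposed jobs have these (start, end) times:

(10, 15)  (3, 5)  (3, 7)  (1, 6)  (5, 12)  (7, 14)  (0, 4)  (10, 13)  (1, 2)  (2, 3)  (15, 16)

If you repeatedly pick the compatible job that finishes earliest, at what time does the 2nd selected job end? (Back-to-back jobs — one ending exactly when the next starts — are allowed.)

Greedy by earliest finish: after sorting by end time, pick each interval compatible with the last pick.
Sorted by end: (1,2)  (2,3)  (0,4)  (3,5)  (1,6)  (3,7)  (5,12)  (10,13)  (7,14)  (10,15)  (15,16)
take (1,2); take (2,3); skip (0,4); take (3,5); take (5,12); skip (7,14); skip (10,15); take (15,16).
Selected: (1,2) (2,3) (3,5) (5,12) (15,16)

3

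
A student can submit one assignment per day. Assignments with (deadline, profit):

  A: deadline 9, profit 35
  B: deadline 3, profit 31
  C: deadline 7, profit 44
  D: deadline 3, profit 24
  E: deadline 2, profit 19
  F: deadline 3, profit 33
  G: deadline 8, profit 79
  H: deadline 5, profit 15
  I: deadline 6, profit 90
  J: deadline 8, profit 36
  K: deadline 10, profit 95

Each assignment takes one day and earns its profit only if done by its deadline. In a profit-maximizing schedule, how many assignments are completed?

Sort by profit descending; place each in the latest free slot ≤ its deadline.
Profit order: K=95 I=90 G=79 C=44 J=36 A=35 F=33 B=31 D=24 E=19 H=15
Assign: K→slot 10, I→slot 6, G→slot 8, C→slot 7, J→slot 5, A→slot 9, F→slot 3, B→slot 2, D→slot 1, E skipped, H→slot 4.
Slots: [1:D] [2:B] [3:F] [4:H] [5:J] [6:I] [7:C] [8:G] [9:A] [10:K]
10 of 11 scheduled.

10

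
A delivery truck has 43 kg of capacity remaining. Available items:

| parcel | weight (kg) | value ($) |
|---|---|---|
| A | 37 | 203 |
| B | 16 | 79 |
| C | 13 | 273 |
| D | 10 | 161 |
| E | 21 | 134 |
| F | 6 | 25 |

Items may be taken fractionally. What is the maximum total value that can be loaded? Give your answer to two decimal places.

Greedy by value/weight ratio, highest first.
Order: C (273/13=21.00) > D (161/10=16.10) > E (134/21=6.38) > A (203/37=5.49) > B (79/16=4.94) > F (25/6=4.17)
Fill: take C (13 @ 273) → take D (10 @ 161) → take 20/21 of E → 127.62; 43/43 used.
Total value = 561.62

561.62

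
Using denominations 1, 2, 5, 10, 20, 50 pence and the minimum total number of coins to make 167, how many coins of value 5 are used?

1

167 − 3×50→17 − 1×10→7 − 1×5→2 − 1×2→0
Count of 5: 1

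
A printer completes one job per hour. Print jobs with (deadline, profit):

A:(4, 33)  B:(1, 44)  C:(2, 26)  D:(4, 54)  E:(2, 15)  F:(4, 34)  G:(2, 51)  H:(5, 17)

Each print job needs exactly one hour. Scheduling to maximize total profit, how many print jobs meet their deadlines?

Profit order: D=54 G=51 B=44 F=34 A=33 C=26 H=17 E=15
Assign: D→slot 4, G→slot 2, B→slot 1, F→slot 3, A skipped, C skipped, H→slot 5, E skipped.
Slots: [1:B] [2:G] [3:F] [4:D] [5:H]
5 of 8 scheduled.

5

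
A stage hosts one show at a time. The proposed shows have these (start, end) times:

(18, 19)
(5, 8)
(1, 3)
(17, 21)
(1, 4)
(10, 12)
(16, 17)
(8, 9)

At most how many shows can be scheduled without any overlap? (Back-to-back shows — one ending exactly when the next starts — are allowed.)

Sort by end time and greedily take each interval whose start is ≥ the last chosen end.
Sorted by end: (1,3)  (1,4)  (5,8)  (8,9)  (10,12)  (16,17)  (18,19)  (17,21)
take (1,3); skip (1,4); take (5,8); take (8,9); take (10,12); take (16,17); take (18,19).
Selected 6 shows.

6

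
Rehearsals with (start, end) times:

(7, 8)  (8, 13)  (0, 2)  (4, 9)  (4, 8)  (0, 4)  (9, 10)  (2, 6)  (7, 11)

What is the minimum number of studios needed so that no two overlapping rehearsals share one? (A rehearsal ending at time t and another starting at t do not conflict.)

4

starts: [0, 0, 2, 4, 4, 7, 7, 8, 9]
ends:   [2, 4, 6, 8, 8, 9, 10, 11, 13]
s0→1 s0→2 e2→1 s2→2 e4→1 s4→2 s4→3 e6→2 s7→3 s7→4  — peak 4.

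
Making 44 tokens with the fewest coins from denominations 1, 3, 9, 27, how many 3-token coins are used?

2

44 = 1×27 + 1×9 + 2×3 + 2×1
Count of 3: 2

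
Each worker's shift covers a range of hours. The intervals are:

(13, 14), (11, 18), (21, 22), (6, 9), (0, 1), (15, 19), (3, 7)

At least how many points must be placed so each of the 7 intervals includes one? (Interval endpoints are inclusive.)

Process intervals by earliest right end; each time one isn't hit yet, stab at its right endpoint.
Sorted: [0,1] [3,7] [6,9] [13,14] [11,18] [15,19] [21,22]
{[0,1]} hit by 1; {[3,7],[6,9]} hit by 7; {[13,14],[11,18]} hit by 14; {[15,19]} hit by 19; {[21,22]} hit by 22.
Points: 1, 7, 14, 19, 22 (5 total).

5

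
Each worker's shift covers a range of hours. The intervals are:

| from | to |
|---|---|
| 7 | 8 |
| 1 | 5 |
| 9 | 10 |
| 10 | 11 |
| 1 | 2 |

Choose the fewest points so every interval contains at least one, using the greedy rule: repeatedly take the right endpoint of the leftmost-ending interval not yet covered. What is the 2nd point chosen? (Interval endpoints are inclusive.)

Sort by right endpoint; whenever an interval is uncovered, place a point at its right end.
By right end: [1,2]  [1,5]  [7,8]  [9,10]  [10,11]
[1,2] uncovered → point at 2; [7,8] uncovered → point at 8; [9,10] uncovered → point at 10.
Points: 2, 8, 10 (3 total).

8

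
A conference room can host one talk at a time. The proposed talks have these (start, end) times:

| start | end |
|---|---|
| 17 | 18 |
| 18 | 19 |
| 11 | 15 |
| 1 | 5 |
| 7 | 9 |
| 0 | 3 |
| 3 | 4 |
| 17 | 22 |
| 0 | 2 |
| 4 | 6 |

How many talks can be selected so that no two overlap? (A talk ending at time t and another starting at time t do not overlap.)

7

By end time: (0,2), (0,3), (3,4), (1,5), (4,6), (7,9), (11,15), (17,18), (18,19), (17,22).
Pick (0,2); next start ≥ 2 → (3,4); next start ≥ 4 → (4,6); next start ≥ 6 → (7,9); next start ≥ 9 → (11,15); next start ≥ 15 → (17,18); next start ≥ 18 → (18,19).
Selected 7 talks.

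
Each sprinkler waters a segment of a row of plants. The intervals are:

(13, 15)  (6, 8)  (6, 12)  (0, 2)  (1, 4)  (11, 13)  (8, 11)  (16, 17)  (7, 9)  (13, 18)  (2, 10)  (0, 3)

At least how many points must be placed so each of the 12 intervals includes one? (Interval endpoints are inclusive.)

4

Process intervals by earliest right end; each time one isn't hit yet, stab at its right endpoint.
By right end: [0,2]  [0,3]  [1,4]  [6,8]  [7,9]  [2,10]  [8,11]  [6,12]  [11,13]  [13,15]  [16,17]  [13,18]
[0,2] uncovered → point at 2; [6,8] uncovered → point at 8; [11,13] uncovered → point at 13; [16,17] uncovered → point at 17.
Points: 2, 8, 13, 17 (4 total).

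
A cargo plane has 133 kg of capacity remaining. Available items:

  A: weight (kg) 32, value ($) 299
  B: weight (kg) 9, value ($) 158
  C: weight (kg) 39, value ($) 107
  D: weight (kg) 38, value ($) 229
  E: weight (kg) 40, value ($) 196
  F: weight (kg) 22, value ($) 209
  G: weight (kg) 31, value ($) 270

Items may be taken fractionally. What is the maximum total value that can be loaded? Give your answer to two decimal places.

Greedy by value/weight ratio, highest first.
Ratios (sorted): B 17.56, F 9.50, A 9.34, G 8.71, D 6.03, E 4.90, C 2.74
take B (9 @ 158); take F (22 @ 209); take A (32 @ 299); take G (31 @ 270); take D (38 @ 229); take 1/40 of E → 4.90. Capacity used 133/133.
Total value = 1169.90

1169.90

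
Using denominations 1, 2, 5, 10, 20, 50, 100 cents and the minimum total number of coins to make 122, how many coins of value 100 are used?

Use the largest denomination that fits, subtract, and repeat.
122 − 1×100→22 − 1×20→2 − 1×2→0
Count of 100: 1

1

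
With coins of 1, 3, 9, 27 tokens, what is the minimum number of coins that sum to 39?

Use the largest denomination that fits, subtract, and repeat.
39 = 1×27 + 1×9 + 1×3
Total coins = 1 + 1 + 1 = 3

3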